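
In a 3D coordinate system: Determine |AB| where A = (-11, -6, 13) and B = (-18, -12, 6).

d = √[(x₂-x₁)² + (y₂-y₁)² + (z₂-z₁)²]
  = √[(-7)² + (-6)² + (-7)²]
  = √[49 + 36 + 49]
  = √134
  ≈ 11.58

11.58


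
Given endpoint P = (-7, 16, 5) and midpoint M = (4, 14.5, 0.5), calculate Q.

Q = 2M - P
  = (2·4 - (-7), 2·14.5 - 16, 2·0.5 - 5)
  = (8 + 7, 29 - 16, 1 - 5)
  = (15, 13, -4)

(15, 13, -4)


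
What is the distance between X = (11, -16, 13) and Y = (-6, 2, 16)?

d = √[(x₂-x₁)² + (y₂-y₁)² + (z₂-z₁)²]
  = √[(-17)² + 18² + 3²]
  = √[289 + 324 + 9]
  = √622
  ≈ 24.94

24.94


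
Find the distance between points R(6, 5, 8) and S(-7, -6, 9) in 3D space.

d = √[(x₂-x₁)² + (y₂-y₁)² + (z₂-z₁)²]
  = √[(-13)² + (-11)² + 1²]
  = √[169 + 121 + 1]
  = √291
  ≈ 17.06

17.06


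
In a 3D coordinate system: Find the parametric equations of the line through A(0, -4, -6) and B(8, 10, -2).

Direction vector d = B - A = (8 + 0, 10 + 4, -2 + 6) = (8, 14, 4)
Parametric form r = A + t·d:
x = 0 + 8t, y = -4 + 14t, z = -6 + 4t

x = 0 + 8t, y = -4 + 14t, z = -6 + 4t


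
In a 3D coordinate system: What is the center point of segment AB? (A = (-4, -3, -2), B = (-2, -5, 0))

M = ((x₁+x₂)/2, (y₁+y₂)/2, (z₁+z₂)/2)
  = ((-4 - 2)/2, (-3 - 5)/2, (-2 + 0)/2)
  = (-6/2, -8/2, -2/2)
  = (-3, -4, -1)

(-3, -4, -1)


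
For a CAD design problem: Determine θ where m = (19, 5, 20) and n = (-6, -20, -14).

m·n = 19·(-6) + 5·(-20) + 20·(-14) = -114 - 100 - 280 = -494
|m| = √(19² + 5² + 20²) = √786 ≈ 28.04
|n| = √((-6)² + (-20)² + (-14)²) = √632 ≈ 25.14
cos θ = (m·n)/(|m||n|) = -494/(28.04·25.14) ≈ -0.7009
θ = arccos(-0.7009) ≈ 134.5°

134.5°


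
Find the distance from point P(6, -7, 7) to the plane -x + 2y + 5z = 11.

distance = |a·x₀ + b·y₀ + c·z₀ - d| / √(a² + b² + c²)
  = |(-1)·6 + 2·(-7) + 5·7 - 11| / √((-1)² + 2² + 5²)
  = |-6 - 14 + 35 - 11| / √(1 + 4 + 25)
  = |4| / √30
  = 4 / 5.477
  ≈ 0.7303

0.7303


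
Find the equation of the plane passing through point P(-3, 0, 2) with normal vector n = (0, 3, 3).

The plane through P with normal n = (a, b, c) satisfies n·(r - P) = 0,
i.e. ax + by + cz = a·x₀ + b·y₀ + c·z₀.
d = 0·(-3) + 3·0 + 3·2
  = 0 + 0 + 6
  = 6
Equation: 3y + 3z = 6

3y + 3z = 6


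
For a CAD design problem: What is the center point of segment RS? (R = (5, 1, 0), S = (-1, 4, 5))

M = ((x₁+x₂)/2, (y₁+y₂)/2, (z₁+z₂)/2)
  = ((5 - 1)/2, (1 + 4)/2, (0 + 5)/2)
  = (4/2, 5/2, 5/2)
  = (2, 2.5, 2.5)

(2, 2.5, 2.5)


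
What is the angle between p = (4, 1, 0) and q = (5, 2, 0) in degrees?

p·q = 4·5 + 1·2 + 0·0 = 20 + 2 + 0 = 22
|p| = √(4² + 1² + 0²) = √17 ≈ 4.123
|q| = √(5² + 2² + 0²) = √29 ≈ 5.385
cos θ = (p·q)/(|p||q|) = 22/(4.123·5.385) ≈ 0.9908
θ = arccos(0.9908) ≈ 7.765°

7.765°


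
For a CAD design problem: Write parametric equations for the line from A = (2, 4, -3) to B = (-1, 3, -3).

Direction vector d = B - A = (-1 - 2, 3 - 4, -3 + 3) = (-3, -1, 0)
Parametric form r = A + t·d:
x = 2 - 3t, y = 4 - t, z = -3

x = 2 - 3t, y = 4 - t, z = -3


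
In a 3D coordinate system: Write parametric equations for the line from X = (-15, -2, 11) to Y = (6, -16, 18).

Direction vector d = Y - X = (6 + 15, -16 + 2, 18 - 11) = (21, -14, 7)
Parametric form r = X + t·d:
x = -15 + 21t, y = -2 - 14t, z = 11 + 7t

x = -15 + 21t, y = -2 - 14t, z = 11 + 7t


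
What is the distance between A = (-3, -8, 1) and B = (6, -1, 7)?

d = √[(x₂-x₁)² + (y₂-y₁)² + (z₂-z₁)²]
  = √[9² + 7² + 6²]
  = √[81 + 49 + 36]
  = √166
  ≈ 12.88

12.88


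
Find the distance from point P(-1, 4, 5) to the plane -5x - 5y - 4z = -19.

distance = |a·x₀ + b·y₀ + c·z₀ - d| / √(a² + b² + c²)
  = |(-5)·(-1) + (-5)·4 + (-4)·5 - (-19)| / √((-5)² + (-5)² + (-4)²)
  = |5 - 20 - 20 + 19| / √(25 + 25 + 16)
  = |-16| / √66
  = 16 / 8.124
  ≈ 1.969

1.969


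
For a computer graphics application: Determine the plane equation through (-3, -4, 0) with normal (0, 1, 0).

The plane through P with normal n = (a, b, c) satisfies n·(r - P) = 0,
i.e. ax + by + cz = a·x₀ + b·y₀ + c·z₀.
d = 0·(-3) + 1·(-4) + 0·0
  = 0 - 4 + 0
  = -4
Equation: y = -4

y = -4


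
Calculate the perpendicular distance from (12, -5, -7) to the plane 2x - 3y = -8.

distance = |a·x₀ + b·y₀ + c·z₀ - d| / √(a² + b² + c²)
  = |2·12 + (-3)·(-5) + 0·(-7) - (-8)| / √(2² + (-3)² + 0²)
  = |24 + 15 + 0 + 8| / √(4 + 9 + 0)
  = |47| / √13
  = 47 / 3.606
  ≈ 13.04

13.04


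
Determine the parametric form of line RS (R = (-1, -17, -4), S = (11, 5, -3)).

Direction vector d = S - R = (11 + 1, 5 + 17, -3 + 4) = (12, 22, 1)
Parametric form r = R + t·d:
x = -1 + 12t, y = -17 + 22t, z = -4 + t

x = -1 + 12t, y = -17 + 22t, z = -4 + t


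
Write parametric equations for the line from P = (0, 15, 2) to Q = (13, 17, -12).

Direction vector d = Q - P = (13 + 0, 17 - 15, -12 - 2) = (13, 2, -14)
Parametric form r = P + t·d:
x = 0 + 13t, y = 15 + 2t, z = 2 - 14t

x = 0 + 13t, y = 15 + 2t, z = 2 - 14t


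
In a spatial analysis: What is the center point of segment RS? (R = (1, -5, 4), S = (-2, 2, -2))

M = ((x₁+x₂)/2, (y₁+y₂)/2, (z₁+z₂)/2)
  = ((1 - 2)/2, (-5 + 2)/2, (4 - 2)/2)
  = (-1/2, -3/2, 2/2)
  = (-0.5, -1.5, 1)

(-0.5, -1.5, 1)


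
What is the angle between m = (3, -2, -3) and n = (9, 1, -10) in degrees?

m·n = 3·9 + (-2)·1 + (-3)·(-10) = 27 - 2 + 30 = 55
|m| = √(3² + (-2)² + (-3)²) = √22 ≈ 4.69
|n| = √(9² + 1² + (-10)²) = √182 ≈ 13.49
cos θ = (m·n)/(|m||n|) = 55/(4.69·13.49) ≈ 0.8692
θ = arccos(0.8692) ≈ 29.64°

29.64°


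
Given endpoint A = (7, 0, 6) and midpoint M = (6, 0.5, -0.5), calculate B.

B = 2M - A
  = (2·6 - 7, 2·0.5 - 0, 2·(-0.5) - 6)
  = (12 - 7, 1 + 0, -1 - 6)
  = (5, 1, -7)

(5, 1, -7)


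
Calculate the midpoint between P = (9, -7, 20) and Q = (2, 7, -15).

M = ((x₁+x₂)/2, (y₁+y₂)/2, (z₁+z₂)/2)
  = ((9 + 2)/2, (-7 + 7)/2, (20 - 15)/2)
  = (11/2, 0/2, 5/2)
  = (5.5, 0, 2.5)

(5.5, 0, 2.5)


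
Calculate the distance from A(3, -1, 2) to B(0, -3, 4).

d = √[(x₂-x₁)² + (y₂-y₁)² + (z₂-z₁)²]
  = √[(-3)² + (-2)² + 2²]
  = √[9 + 4 + 4]
  = √17
  ≈ 4.123

4.123


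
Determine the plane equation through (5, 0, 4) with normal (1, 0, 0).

The plane through P with normal n = (a, b, c) satisfies n·(r - P) = 0,
i.e. ax + by + cz = a·x₀ + b·y₀ + c·z₀.
d = 1·5 + 0·0 + 0·4
  = 5 + 0 + 0
  = 5
Equation: x = 5

x = 5


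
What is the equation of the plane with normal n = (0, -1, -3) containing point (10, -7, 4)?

The plane through P with normal n = (a, b, c) satisfies n·(r - P) = 0,
i.e. ax + by + cz = a·x₀ + b·y₀ + c·z₀.
d = 0·10 + (-1)·(-7) + (-3)·4
  = 0 + 7 - 12
  = -5
Equation: -y - 3z = -5

-y - 3z = -5


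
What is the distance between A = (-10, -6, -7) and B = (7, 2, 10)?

d = √[(x₂-x₁)² + (y₂-y₁)² + (z₂-z₁)²]
  = √[17² + 8² + 17²]
  = √[289 + 64 + 289]
  = √642
  ≈ 25.34

25.34


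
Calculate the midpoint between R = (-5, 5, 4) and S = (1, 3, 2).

M = ((x₁+x₂)/2, (y₁+y₂)/2, (z₁+z₂)/2)
  = ((-5 + 1)/2, (5 + 3)/2, (4 + 2)/2)
  = (-4/2, 8/2, 6/2)
  = (-2, 4, 3)

(-2, 4, 3)


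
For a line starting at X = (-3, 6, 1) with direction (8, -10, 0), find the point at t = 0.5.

P(t) = X + t·d
  = (-3 + 8·0.5, 6 + (-10)·0.5, 1 + 0·0.5)
  = (-3 + 4, 6 - 5, 1 + 0)
  = (1, 1, 1)

(1, 1, 1)


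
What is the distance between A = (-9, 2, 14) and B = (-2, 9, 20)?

d = √[(x₂-x₁)² + (y₂-y₁)² + (z₂-z₁)²]
  = √[7² + 7² + 6²]
  = √[49 + 49 + 36]
  = √134
  ≈ 11.58

11.58


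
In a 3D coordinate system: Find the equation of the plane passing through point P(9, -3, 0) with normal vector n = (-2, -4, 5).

The plane through P with normal n = (a, b, c) satisfies n·(r - P) = 0,
i.e. ax + by + cz = a·x₀ + b·y₀ + c·z₀.
d = (-2)·9 + (-4)·(-3) + 5·0
  = -18 + 12 + 0
  = -6
Equation: -2x - 4y + 5z = -6

-2x - 4y + 5z = -6


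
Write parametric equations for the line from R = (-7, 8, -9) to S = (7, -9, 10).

Direction vector d = S - R = (7 + 7, -9 - 8, 10 + 9) = (14, -17, 19)
Parametric form r = R + t·d:
x = -7 + 14t, y = 8 - 17t, z = -9 + 19t

x = -7 + 14t, y = 8 - 17t, z = -9 + 19t


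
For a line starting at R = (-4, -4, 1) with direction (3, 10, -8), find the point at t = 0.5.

P(t) = R + t·d
  = (-4 + 3·0.5, -4 + 10·0.5, 1 + (-8)·0.5)
  = (-4 + 1.5, -4 + 5, 1 - 4)
  = (-2.5, 1, -3)

(-2.5, 1, -3)


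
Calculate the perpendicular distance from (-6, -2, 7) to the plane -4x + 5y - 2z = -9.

distance = |a·x₀ + b·y₀ + c·z₀ - d| / √(a² + b² + c²)
  = |(-4)·(-6) + 5·(-2) + (-2)·7 - (-9)| / √((-4)² + 5² + (-2)²)
  = |24 - 10 - 14 + 9| / √(16 + 25 + 4)
  = |9| / √45
  = 9 / 6.708
  ≈ 1.342

1.342


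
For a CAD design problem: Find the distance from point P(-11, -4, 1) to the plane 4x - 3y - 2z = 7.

distance = |a·x₀ + b·y₀ + c·z₀ - d| / √(a² + b² + c²)
  = |4·(-11) + (-3)·(-4) + (-2)·1 - 7| / √(4² + (-3)² + (-2)²)
  = |-44 + 12 - 2 - 7| / √(16 + 9 + 4)
  = |-41| / √29
  = 41 / 5.385
  ≈ 7.614

7.614


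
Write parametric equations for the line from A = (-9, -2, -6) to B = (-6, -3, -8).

Direction vector d = B - A = (-6 + 9, -3 + 2, -8 + 6) = (3, -1, -2)
Parametric form r = A + t·d:
x = -9 + 3t, y = -2 - t, z = -6 - 2t

x = -9 + 3t, y = -2 - t, z = -6 - 2t


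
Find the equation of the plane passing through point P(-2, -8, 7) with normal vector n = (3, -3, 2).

The plane through P with normal n = (a, b, c) satisfies n·(r - P) = 0,
i.e. ax + by + cz = a·x₀ + b·y₀ + c·z₀.
d = 3·(-2) + (-3)·(-8) + 2·7
  = -6 + 24 + 14
  = 32
Equation: 3x - 3y + 2z = 32

3x - 3y + 2z = 32


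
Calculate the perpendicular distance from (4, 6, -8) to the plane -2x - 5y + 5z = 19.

distance = |a·x₀ + b·y₀ + c·z₀ - d| / √(a² + b² + c²)
  = |(-2)·4 + (-5)·6 + 5·(-8) - 19| / √((-2)² + (-5)² + 5²)
  = |-8 - 30 - 40 - 19| / √(4 + 25 + 25)
  = |-97| / √54
  = 97 / 7.348
  ≈ 13.2

13.2


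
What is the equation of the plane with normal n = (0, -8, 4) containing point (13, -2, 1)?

The plane through P with normal n = (a, b, c) satisfies n·(r - P) = 0,
i.e. ax + by + cz = a·x₀ + b·y₀ + c·z₀.
d = 0·13 + (-8)·(-2) + 4·1
  = 0 + 16 + 4
  = 20
Equation: -8y + 4z = 20

-8y + 4z = 20


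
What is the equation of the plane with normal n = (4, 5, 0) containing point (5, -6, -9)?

The plane through P with normal n = (a, b, c) satisfies n·(r - P) = 0,
i.e. ax + by + cz = a·x₀ + b·y₀ + c·z₀.
d = 4·5 + 5·(-6) + 0·(-9)
  = 20 - 30 + 0
  = -10
Equation: 4x + 5y = -10

4x + 5y = -10


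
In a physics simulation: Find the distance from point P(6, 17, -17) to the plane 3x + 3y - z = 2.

distance = |a·x₀ + b·y₀ + c·z₀ - d| / √(a² + b² + c²)
  = |3·6 + 3·17 + (-1)·(-17) - 2| / √(3² + 3² + (-1)²)
  = |18 + 51 + 17 - 2| / √(9 + 9 + 1)
  = |84| / √19
  = 84 / 4.359
  ≈ 19.27

19.27


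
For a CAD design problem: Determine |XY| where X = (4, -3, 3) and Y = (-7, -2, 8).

d = √[(x₂-x₁)² + (y₂-y₁)² + (z₂-z₁)²]
  = √[(-11)² + 1² + 5²]
  = √[121 + 1 + 25]
  = √147
  ≈ 12.12

12.12


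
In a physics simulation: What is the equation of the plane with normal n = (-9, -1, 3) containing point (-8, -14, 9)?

The plane through P with normal n = (a, b, c) satisfies n·(r - P) = 0,
i.e. ax + by + cz = a·x₀ + b·y₀ + c·z₀.
d = (-9)·(-8) + (-1)·(-14) + 3·9
  = 72 + 14 + 27
  = 113
Equation: -9x - y + 3z = 113

-9x - y + 3z = 113


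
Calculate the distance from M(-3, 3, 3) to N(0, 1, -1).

d = √[(x₂-x₁)² + (y₂-y₁)² + (z₂-z₁)²]
  = √[3² + (-2)² + (-4)²]
  = √[9 + 4 + 16]
  = √29
  ≈ 5.385

5.385


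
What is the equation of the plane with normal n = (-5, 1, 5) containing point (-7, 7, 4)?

The plane through P with normal n = (a, b, c) satisfies n·(r - P) = 0,
i.e. ax + by + cz = a·x₀ + b·y₀ + c·z₀.
d = (-5)·(-7) + 1·7 + 5·4
  = 35 + 7 + 20
  = 62
Equation: -5x + y + 5z = 62

-5x + y + 5z = 62


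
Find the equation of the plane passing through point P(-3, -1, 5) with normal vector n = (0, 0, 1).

The plane through P with normal n = (a, b, c) satisfies n·(r - P) = 0,
i.e. ax + by + cz = a·x₀ + b·y₀ + c·z₀.
d = 0·(-3) + 0·(-1) + 1·5
  = 0 + 0 + 5
  = 5
Equation: z = 5

z = 5


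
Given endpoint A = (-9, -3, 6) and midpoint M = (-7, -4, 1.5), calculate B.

B = 2M - A
  = (2·(-7) - (-9), 2·(-4) - (-3), 2·1.5 - 6)
  = (-14 + 9, -8 + 3, 3 - 6)
  = (-5, -5, -3)

(-5, -5, -3)


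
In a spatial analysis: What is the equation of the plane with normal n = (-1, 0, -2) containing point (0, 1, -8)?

The plane through P with normal n = (a, b, c) satisfies n·(r - P) = 0,
i.e. ax + by + cz = a·x₀ + b·y₀ + c·z₀.
d = (-1)·0 + 0·1 + (-2)·(-8)
  = 0 + 0 + 16
  = 16
Equation: -x - 2z = 16

-x - 2z = 16


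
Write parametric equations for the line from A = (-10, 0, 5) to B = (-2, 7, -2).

Direction vector d = B - A = (-2 + 10, 7 + 0, -2 - 5) = (8, 7, -7)
Parametric form r = A + t·d:
x = -10 + 8t, y = 0 + 7t, z = 5 - 7t

x = -10 + 8t, y = 0 + 7t, z = 5 - 7t


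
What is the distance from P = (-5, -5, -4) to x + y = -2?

distance = |a·x₀ + b·y₀ + c·z₀ - d| / √(a² + b² + c²)
  = |1·(-5) + 1·(-5) + 0·(-4) - (-2)| / √(1² + 1² + 0²)
  = |-5 - 5 + 0 + 2| / √(1 + 1 + 0)
  = |-8| / √2
  = 8 / 1.414
  ≈ 5.657

5.657


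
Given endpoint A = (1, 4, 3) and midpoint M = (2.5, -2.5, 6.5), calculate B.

B = 2M - A
  = (2·2.5 - 1, 2·(-2.5) - 4, 2·6.5 - 3)
  = (5 - 1, -5 - 4, 13 - 3)
  = (4, -9, 10)

(4, -9, 10)


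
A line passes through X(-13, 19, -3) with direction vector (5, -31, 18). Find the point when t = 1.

P(t) = X + t·d
  = (-13 + 5·1, 19 + (-31)·1, -3 + 18·1)
  = (-13 + 5, 19 - 31, -3 + 18)
  = (-8, -12, 15)

(-8, -12, 15)


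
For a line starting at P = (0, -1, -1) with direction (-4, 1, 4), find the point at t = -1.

P(t) = P + t·d
  = (0 + (-4)·(-1), -1 + 1·(-1), -1 + 4·(-1))
  = (0 + 4, -1 - 1, -1 - 4)
  = (4, -2, -5)

(4, -2, -5)


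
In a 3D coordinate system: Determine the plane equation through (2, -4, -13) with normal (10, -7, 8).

The plane through P with normal n = (a, b, c) satisfies n·(r - P) = 0,
i.e. ax + by + cz = a·x₀ + b·y₀ + c·z₀.
d = 10·2 + (-7)·(-4) + 8·(-13)
  = 20 + 28 - 104
  = -56
Equation: 10x - 7y + 8z = -56

10x - 7y + 8z = -56


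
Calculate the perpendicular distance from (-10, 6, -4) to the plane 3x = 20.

distance = |a·x₀ + b·y₀ + c·z₀ - d| / √(a² + b² + c²)
  = |3·(-10) + 0·6 + 0·(-4) - 20| / √(3² + 0² + 0²)
  = |-30 + 0 + 0 - 20| / √(9 + 0 + 0)
  = |-50| / √9
  = 50 / 3
  ≈ 16.67

16.67


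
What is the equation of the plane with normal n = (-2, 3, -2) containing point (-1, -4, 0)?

The plane through P with normal n = (a, b, c) satisfies n·(r - P) = 0,
i.e. ax + by + cz = a·x₀ + b·y₀ + c·z₀.
d = (-2)·(-1) + 3·(-4) + (-2)·0
  = 2 - 12 + 0
  = -10
Equation: -2x + 3y - 2z = -10

-2x + 3y - 2z = -10


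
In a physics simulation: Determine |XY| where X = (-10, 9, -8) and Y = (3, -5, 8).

d = √[(x₂-x₁)² + (y₂-y₁)² + (z₂-z₁)²]
  = √[13² + (-14)² + 16²]
  = √[169 + 196 + 256]
  = √621
  ≈ 24.92

24.92


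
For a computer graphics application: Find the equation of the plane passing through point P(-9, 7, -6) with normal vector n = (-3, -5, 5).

The plane through P with normal n = (a, b, c) satisfies n·(r - P) = 0,
i.e. ax + by + cz = a·x₀ + b·y₀ + c·z₀.
d = (-3)·(-9) + (-5)·7 + 5·(-6)
  = 27 - 35 - 30
  = -38
Equation: -3x - 5y + 5z = -38

-3x - 5y + 5z = -38


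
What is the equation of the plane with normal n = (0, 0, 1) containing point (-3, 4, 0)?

The plane through P with normal n = (a, b, c) satisfies n·(r - P) = 0,
i.e. ax + by + cz = a·x₀ + b·y₀ + c·z₀.
d = 0·(-3) + 0·4 + 1·0
  = 0 + 0 + 0
  = 0
Equation: z = 0

z = 0


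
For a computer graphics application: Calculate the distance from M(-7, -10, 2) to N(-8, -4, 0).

d = √[(x₂-x₁)² + (y₂-y₁)² + (z₂-z₁)²]
  = √[(-1)² + 6² + (-2)²]
  = √[1 + 36 + 4]
  = √41
  ≈ 6.403

6.403


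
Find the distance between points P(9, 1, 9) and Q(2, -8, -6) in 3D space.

d = √[(x₂-x₁)² + (y₂-y₁)² + (z₂-z₁)²]
  = √[(-7)² + (-9)² + (-15)²]
  = √[49 + 81 + 225]
  = √355
  ≈ 18.84

18.84


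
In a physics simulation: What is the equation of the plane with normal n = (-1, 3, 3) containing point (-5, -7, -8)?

The plane through P with normal n = (a, b, c) satisfies n·(r - P) = 0,
i.e. ax + by + cz = a·x₀ + b·y₀ + c·z₀.
d = (-1)·(-5) + 3·(-7) + 3·(-8)
  = 5 - 21 - 24
  = -40
Equation: -x + 3y + 3z = -40

-x + 3y + 3z = -40


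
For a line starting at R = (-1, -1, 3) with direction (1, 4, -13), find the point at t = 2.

P(t) = R + t·d
  = (-1 + 1·2, -1 + 4·2, 3 + (-13)·2)
  = (-1 + 2, -1 + 8, 3 - 26)
  = (1, 7, -23)

(1, 7, -23)


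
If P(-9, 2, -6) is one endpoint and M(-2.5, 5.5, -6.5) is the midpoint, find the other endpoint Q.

Q = 2M - P
  = (2·(-2.5) - (-9), 2·5.5 - 2, 2·(-6.5) - (-6))
  = (-5 + 9, 11 - 2, -13 + 6)
  = (4, 9, -7)

(4, 9, -7)


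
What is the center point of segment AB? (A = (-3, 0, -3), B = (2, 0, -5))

M = ((x₁+x₂)/2, (y₁+y₂)/2, (z₁+z₂)/2)
  = ((-3 + 2)/2, (0 + 0)/2, (-3 - 5)/2)
  = (-1/2, 0/2, -8/2)
  = (-0.5, 0, -4)

(-0.5, 0, -4)


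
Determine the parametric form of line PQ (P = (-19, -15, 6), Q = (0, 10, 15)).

Direction vector d = Q - P = (0 + 19, 10 + 15, 15 - 6) = (19, 25, 9)
Parametric form r = P + t·d:
x = -19 + 19t, y = -15 + 25t, z = 6 + 9t

x = -19 + 19t, y = -15 + 25t, z = 6 + 9t


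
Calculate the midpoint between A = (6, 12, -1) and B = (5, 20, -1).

M = ((x₁+x₂)/2, (y₁+y₂)/2, (z₁+z₂)/2)
  = ((6 + 5)/2, (12 + 20)/2, (-1 - 1)/2)
  = (11/2, 32/2, -2/2)
  = (5.5, 16, -1)

(5.5, 16, -1)


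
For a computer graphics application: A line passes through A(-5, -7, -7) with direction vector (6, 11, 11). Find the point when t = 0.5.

P(t) = A + t·d
  = (-5 + 6·0.5, -7 + 11·0.5, -7 + 11·0.5)
  = (-5 + 3, -7 + 5.5, -7 + 5.5)
  = (-2, -1.5, -1.5)

(-2, -1.5, -1.5)


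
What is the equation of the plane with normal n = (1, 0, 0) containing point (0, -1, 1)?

The plane through P with normal n = (a, b, c) satisfies n·(r - P) = 0,
i.e. ax + by + cz = a·x₀ + b·y₀ + c·z₀.
d = 1·0 + 0·(-1) + 0·1
  = 0 + 0 + 0
  = 0
Equation: x = 0

x = 0


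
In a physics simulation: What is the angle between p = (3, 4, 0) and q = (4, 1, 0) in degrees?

p·q = 3·4 + 4·1 + 0·0 = 12 + 4 + 0 = 16
|p| = √(3² + 4² + 0²) = √25 ≈ 5
|q| = √(4² + 1² + 0²) = √17 ≈ 4.123
cos θ = (p·q)/(|p||q|) = 16/(5·4.123) ≈ 0.7761
θ = arccos(0.7761) ≈ 39.09°

39.09°


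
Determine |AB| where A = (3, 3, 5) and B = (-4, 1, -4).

d = √[(x₂-x₁)² + (y₂-y₁)² + (z₂-z₁)²]
  = √[(-7)² + (-2)² + (-9)²]
  = √[49 + 4 + 81]
  = √134
  ≈ 11.58

11.58


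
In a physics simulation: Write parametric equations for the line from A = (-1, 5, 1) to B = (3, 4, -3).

Direction vector d = B - A = (3 + 1, 4 - 5, -3 - 1) = (4, -1, -4)
Parametric form r = A + t·d:
x = -1 + 4t, y = 5 - t, z = 1 - 4t

x = -1 + 4t, y = 5 - t, z = 1 - 4t


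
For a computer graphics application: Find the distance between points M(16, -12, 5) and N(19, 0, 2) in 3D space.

d = √[(x₂-x₁)² + (y₂-y₁)² + (z₂-z₁)²]
  = √[3² + 12² + (-3)²]
  = √[9 + 144 + 9]
  = √162
  ≈ 12.73

12.73


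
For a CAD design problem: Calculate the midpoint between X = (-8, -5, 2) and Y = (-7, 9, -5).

M = ((x₁+x₂)/2, (y₁+y₂)/2, (z₁+z₂)/2)
  = ((-8 - 7)/2, (-5 + 9)/2, (2 - 5)/2)
  = (-15/2, 4/2, -3/2)
  = (-7.5, 2, -1.5)

(-7.5, 2, -1.5)


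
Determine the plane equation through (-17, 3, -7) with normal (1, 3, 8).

The plane through P with normal n = (a, b, c) satisfies n·(r - P) = 0,
i.e. ax + by + cz = a·x₀ + b·y₀ + c·z₀.
d = 1·(-17) + 3·3 + 8·(-7)
  = -17 + 9 - 56
  = -64
Equation: x + 3y + 8z = -64

x + 3y + 8z = -64


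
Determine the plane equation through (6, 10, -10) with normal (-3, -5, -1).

The plane through P with normal n = (a, b, c) satisfies n·(r - P) = 0,
i.e. ax + by + cz = a·x₀ + b·y₀ + c·z₀.
d = (-3)·6 + (-5)·10 + (-1)·(-10)
  = -18 - 50 + 10
  = -58
Equation: -3x - 5y - z = -58

-3x - 5y - z = -58


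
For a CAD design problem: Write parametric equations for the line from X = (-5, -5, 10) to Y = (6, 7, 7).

Direction vector d = Y - X = (6 + 5, 7 + 5, 7 - 10) = (11, 12, -3)
Parametric form r = X + t·d:
x = -5 + 11t, y = -5 + 12t, z = 10 - 3t

x = -5 + 11t, y = -5 + 12t, z = 10 - 3t


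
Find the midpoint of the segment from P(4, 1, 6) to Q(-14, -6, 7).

M = ((x₁+x₂)/2, (y₁+y₂)/2, (z₁+z₂)/2)
  = ((4 - 14)/2, (1 - 6)/2, (6 + 7)/2)
  = (-10/2, -5/2, 13/2)
  = (-5, -2.5, 6.5)

(-5, -2.5, 6.5)


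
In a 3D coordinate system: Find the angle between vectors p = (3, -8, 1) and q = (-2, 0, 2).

p·q = 3·(-2) + (-8)·0 + 1·2 = -6 + 0 + 2 = -4
|p| = √(3² + (-8)² + 1²) = √74 ≈ 8.602
|q| = √((-2)² + 0² + 2²) = √8 ≈ 2.828
cos θ = (p·q)/(|p||q|) = -4/(8.602·2.828) ≈ -0.1644
θ = arccos(-0.1644) ≈ 99.46°

99.46°


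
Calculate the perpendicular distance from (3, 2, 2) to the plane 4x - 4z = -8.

distance = |a·x₀ + b·y₀ + c·z₀ - d| / √(a² + b² + c²)
  = |4·3 + 0·2 + (-4)·2 - (-8)| / √(4² + 0² + (-4)²)
  = |12 + 0 - 8 + 8| / √(16 + 0 + 16)
  = |12| / √32
  = 12 / 5.657
  ≈ 2.121

2.121


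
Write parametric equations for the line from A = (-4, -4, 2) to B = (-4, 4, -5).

Direction vector d = B - A = (-4 + 4, 4 + 4, -5 - 2) = (0, 8, -7)
Parametric form r = A + t·d:
x = -4, y = -4 + 8t, z = 2 - 7t

x = -4, y = -4 + 8t, z = 2 - 7t


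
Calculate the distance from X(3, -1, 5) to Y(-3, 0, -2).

d = √[(x₂-x₁)² + (y₂-y₁)² + (z₂-z₁)²]
  = √[(-6)² + 1² + (-7)²]
  = √[36 + 1 + 49]
  = √86
  ≈ 9.274

9.274


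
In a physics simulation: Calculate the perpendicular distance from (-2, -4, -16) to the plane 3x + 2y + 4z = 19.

distance = |a·x₀ + b·y₀ + c·z₀ - d| / √(a² + b² + c²)
  = |3·(-2) + 2·(-4) + 4·(-16) - 19| / √(3² + 2² + 4²)
  = |-6 - 8 - 64 - 19| / √(9 + 4 + 16)
  = |-97| / √29
  = 97 / 5.385
  ≈ 18.01

18.01


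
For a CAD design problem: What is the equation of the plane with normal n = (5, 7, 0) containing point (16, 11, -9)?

The plane through P with normal n = (a, b, c) satisfies n·(r - P) = 0,
i.e. ax + by + cz = a·x₀ + b·y₀ + c·z₀.
d = 5·16 + 7·11 + 0·(-9)
  = 80 + 77 + 0
  = 157
Equation: 5x + 7y = 157

5x + 7y = 157


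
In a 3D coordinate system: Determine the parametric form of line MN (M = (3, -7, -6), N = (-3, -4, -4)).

Direction vector d = N - M = (-3 - 3, -4 + 7, -4 + 6) = (-6, 3, 2)
Parametric form r = M + t·d:
x = 3 - 6t, y = -7 + 3t, z = -6 + 2t

x = 3 - 6t, y = -7 + 3t, z = -6 + 2t


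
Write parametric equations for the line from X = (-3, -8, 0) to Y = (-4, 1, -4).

Direction vector d = Y - X = (-4 + 3, 1 + 8, -4 + 0) = (-1, 9, -4)
Parametric form r = X + t·d:
x = -3 - t, y = -8 + 9t, z = 0 - 4t

x = -3 - t, y = -8 + 9t, z = 0 - 4t


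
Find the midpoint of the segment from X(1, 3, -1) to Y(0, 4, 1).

M = ((x₁+x₂)/2, (y₁+y₂)/2, (z₁+z₂)/2)
  = ((1 + 0)/2, (3 + 4)/2, (-1 + 1)/2)
  = (1/2, 7/2, 0/2)
  = (0.5, 3.5, 0)

(0.5, 3.5, 0)


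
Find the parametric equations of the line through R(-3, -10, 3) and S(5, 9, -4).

Direction vector d = S - R = (5 + 3, 9 + 10, -4 - 3) = (8, 19, -7)
Parametric form r = R + t·d:
x = -3 + 8t, y = -10 + 19t, z = 3 - 7t

x = -3 + 8t, y = -10 + 19t, z = 3 - 7t


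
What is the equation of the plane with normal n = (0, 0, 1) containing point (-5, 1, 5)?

The plane through P with normal n = (a, b, c) satisfies n·(r - P) = 0,
i.e. ax + by + cz = a·x₀ + b·y₀ + c·z₀.
d = 0·(-5) + 0·1 + 1·5
  = 0 + 0 + 5
  = 5
Equation: z = 5

z = 5


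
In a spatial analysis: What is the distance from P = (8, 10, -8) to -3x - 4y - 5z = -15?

distance = |a·x₀ + b·y₀ + c·z₀ - d| / √(a² + b² + c²)
  = |(-3)·8 + (-4)·10 + (-5)·(-8) - (-15)| / √((-3)² + (-4)² + (-5)²)
  = |-24 - 40 + 40 + 15| / √(9 + 16 + 25)
  = |-9| / √50
  = 9 / 7.071
  ≈ 1.273

1.273


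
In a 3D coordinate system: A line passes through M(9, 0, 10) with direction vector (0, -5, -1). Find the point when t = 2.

P(t) = M + t·d
  = (9 + 0·2, 0 + (-5)·2, 10 + (-1)·2)
  = (9 + 0, 0 - 10, 10 - 2)
  = (9, -10, 8)

(9, -10, 8)


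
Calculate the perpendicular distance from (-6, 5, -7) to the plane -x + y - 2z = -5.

distance = |a·x₀ + b·y₀ + c·z₀ - d| / √(a² + b² + c²)
  = |(-1)·(-6) + 1·5 + (-2)·(-7) - (-5)| / √((-1)² + 1² + (-2)²)
  = |6 + 5 + 14 + 5| / √(1 + 1 + 4)
  = |30| / √6
  = 30 / 2.449
  ≈ 12.25

12.25


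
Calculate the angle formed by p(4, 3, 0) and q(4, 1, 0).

p·q = 4·4 + 3·1 + 0·0 = 16 + 3 + 0 = 19
|p| = √(4² + 3² + 0²) = √25 ≈ 5
|q| = √(4² + 1² + 0²) = √17 ≈ 4.123
cos θ = (p·q)/(|p||q|) = 19/(5·4.123) ≈ 0.9216
θ = arccos(0.9216) ≈ 22.83°

22.83°


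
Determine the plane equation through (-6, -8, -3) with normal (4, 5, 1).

The plane through P with normal n = (a, b, c) satisfies n·(r - P) = 0,
i.e. ax + by + cz = a·x₀ + b·y₀ + c·z₀.
d = 4·(-6) + 5·(-8) + 1·(-3)
  = -24 - 40 - 3
  = -67
Equation: 4x + 5y + z = -67

4x + 5y + z = -67


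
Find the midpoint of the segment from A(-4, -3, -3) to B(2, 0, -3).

M = ((x₁+x₂)/2, (y₁+y₂)/2, (z₁+z₂)/2)
  = ((-4 + 2)/2, (-3 + 0)/2, (-3 - 3)/2)
  = (-2/2, -3/2, -6/2)
  = (-1, -1.5, -3)

(-1, -1.5, -3)


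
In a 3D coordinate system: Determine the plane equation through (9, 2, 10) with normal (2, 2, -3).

The plane through P with normal n = (a, b, c) satisfies n·(r - P) = 0,
i.e. ax + by + cz = a·x₀ + b·y₀ + c·z₀.
d = 2·9 + 2·2 + (-3)·10
  = 18 + 4 - 30
  = -8
Equation: 2x + 2y - 3z = -8

2x + 2y - 3z = -8


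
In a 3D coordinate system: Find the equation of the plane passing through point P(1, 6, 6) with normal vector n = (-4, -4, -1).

The plane through P with normal n = (a, b, c) satisfies n·(r - P) = 0,
i.e. ax + by + cz = a·x₀ + b·y₀ + c·z₀.
d = (-4)·1 + (-4)·6 + (-1)·6
  = -4 - 24 - 6
  = -34
Equation: -4x - 4y - z = -34

-4x - 4y - z = -34


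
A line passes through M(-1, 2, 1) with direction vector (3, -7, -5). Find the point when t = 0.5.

P(t) = M + t·d
  = (-1 + 3·0.5, 2 + (-7)·0.5, 1 + (-5)·0.5)
  = (-1 + 1.5, 2 - 3.5, 1 - 2.5)
  = (0.5, -1.5, -1.5)

(0.5, -1.5, -1.5)


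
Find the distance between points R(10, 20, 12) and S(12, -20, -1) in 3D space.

d = √[(x₂-x₁)² + (y₂-y₁)² + (z₂-z₁)²]
  = √[2² + (-40)² + (-13)²]
  = √[4 + 1600 + 169]
  = √1773
  ≈ 42.11

42.11


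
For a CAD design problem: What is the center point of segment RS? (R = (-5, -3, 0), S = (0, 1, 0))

M = ((x₁+x₂)/2, (y₁+y₂)/2, (z₁+z₂)/2)
  = ((-5 + 0)/2, (-3 + 1)/2, (0 + 0)/2)
  = (-5/2, -2/2, 0/2)
  = (-2.5, -1, 0)

(-2.5, -1, 0)


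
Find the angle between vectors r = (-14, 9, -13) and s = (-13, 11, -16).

r·s = (-14)·(-13) + 9·11 + (-13)·(-16) = 182 + 99 + 208 = 489
|r| = √((-14)² + 9² + (-13)²) = √446 ≈ 21.12
|s| = √((-13)² + 11² + (-16)²) = √546 ≈ 23.37
cos θ = (r·s)/(|r||s|) = 489/(21.12·23.37) ≈ 0.9909
θ = arccos(0.9909) ≈ 7.721°

7.721°


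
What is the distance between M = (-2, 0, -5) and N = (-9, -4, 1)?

d = √[(x₂-x₁)² + (y₂-y₁)² + (z₂-z₁)²]
  = √[(-7)² + (-4)² + 6²]
  = √[49 + 16 + 36]
  = √101
  ≈ 10.05

10.05


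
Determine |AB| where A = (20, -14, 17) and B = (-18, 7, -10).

d = √[(x₂-x₁)² + (y₂-y₁)² + (z₂-z₁)²]
  = √[(-38)² + 21² + (-27)²]
  = √[1444 + 441 + 729]
  = √2614
  ≈ 51.13

51.13


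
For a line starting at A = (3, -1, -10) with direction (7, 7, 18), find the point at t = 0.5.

P(t) = A + t·d
  = (3 + 7·0.5, -1 + 7·0.5, -10 + 18·0.5)
  = (3 + 3.5, -1 + 3.5, -10 + 9)
  = (6.5, 2.5, -1)

(6.5, 2.5, -1)


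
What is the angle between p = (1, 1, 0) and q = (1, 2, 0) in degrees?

p·q = 1·1 + 1·2 + 0·0 = 1 + 2 + 0 = 3
|p| = √(1² + 1² + 0²) = √2 ≈ 1.414
|q| = √(1² + 2² + 0²) = √5 ≈ 2.236
cos θ = (p·q)/(|p||q|) = 3/(1.414·2.236) ≈ 0.9487
θ = arccos(0.9487) ≈ 18.43°

18.43°


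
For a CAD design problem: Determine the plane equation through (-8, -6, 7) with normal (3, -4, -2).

The plane through P with normal n = (a, b, c) satisfies n·(r - P) = 0,
i.e. ax + by + cz = a·x₀ + b·y₀ + c·z₀.
d = 3·(-8) + (-4)·(-6) + (-2)·7
  = -24 + 24 - 14
  = -14
Equation: 3x - 4y - 2z = -14

3x - 4y - 2z = -14


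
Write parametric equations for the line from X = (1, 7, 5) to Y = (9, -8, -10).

Direction vector d = Y - X = (9 - 1, -8 - 7, -10 - 5) = (8, -15, -15)
Parametric form r = X + t·d:
x = 1 + 8t, y = 7 - 15t, z = 5 - 15t

x = 1 + 8t, y = 7 - 15t, z = 5 - 15t


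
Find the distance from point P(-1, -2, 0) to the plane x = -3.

distance = |a·x₀ + b·y₀ + c·z₀ - d| / √(a² + b² + c²)
  = |1·(-1) + 0·(-2) + 0·0 - (-3)| / √(1² + 0² + 0²)
  = |-1 + 0 + 0 + 3| / √(1 + 0 + 0)
  = |2| / √1
  = 2 / 1
  ≈ 2

2


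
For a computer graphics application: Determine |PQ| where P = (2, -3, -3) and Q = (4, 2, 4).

d = √[(x₂-x₁)² + (y₂-y₁)² + (z₂-z₁)²]
  = √[2² + 5² + 7²]
  = √[4 + 25 + 49]
  = √78
  ≈ 8.832

8.832


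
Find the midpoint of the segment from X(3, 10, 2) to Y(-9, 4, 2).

M = ((x₁+x₂)/2, (y₁+y₂)/2, (z₁+z₂)/2)
  = ((3 - 9)/2, (10 + 4)/2, (2 + 2)/2)
  = (-6/2, 14/2, 4/2)
  = (-3, 7, 2)

(-3, 7, 2)


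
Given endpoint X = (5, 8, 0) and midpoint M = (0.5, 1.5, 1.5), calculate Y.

Y = 2M - X
  = (2·0.5 - 5, 2·1.5 - 8, 2·1.5 - 0)
  = (1 - 5, 3 - 8, 3 + 0)
  = (-4, -5, 3)

(-4, -5, 3)


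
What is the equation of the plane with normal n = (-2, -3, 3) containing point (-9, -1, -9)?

The plane through P with normal n = (a, b, c) satisfies n·(r - P) = 0,
i.e. ax + by + cz = a·x₀ + b·y₀ + c·z₀.
d = (-2)·(-9) + (-3)·(-1) + 3·(-9)
  = 18 + 3 - 27
  = -6
Equation: -2x - 3y + 3z = -6

-2x - 3y + 3z = -6


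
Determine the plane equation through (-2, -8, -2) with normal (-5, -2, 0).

The plane through P with normal n = (a, b, c) satisfies n·(r - P) = 0,
i.e. ax + by + cz = a·x₀ + b·y₀ + c·z₀.
d = (-5)·(-2) + (-2)·(-8) + 0·(-2)
  = 10 + 16 + 0
  = 26
Equation: -5x - 2y = 26

-5x - 2y = 26


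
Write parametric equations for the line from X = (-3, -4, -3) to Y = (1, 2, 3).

Direction vector d = Y - X = (1 + 3, 2 + 4, 3 + 3) = (4, 6, 6)
Parametric form r = X + t·d:
x = -3 + 4t, y = -4 + 6t, z = -3 + 6t

x = -3 + 4t, y = -4 + 6t, z = -3 + 6t


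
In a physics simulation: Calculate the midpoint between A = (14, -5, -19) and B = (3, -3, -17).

M = ((x₁+x₂)/2, (y₁+y₂)/2, (z₁+z₂)/2)
  = ((14 + 3)/2, (-5 - 3)/2, (-19 - 17)/2)
  = (17/2, -8/2, -36/2)
  = (8.5, -4, -18)

(8.5, -4, -18)


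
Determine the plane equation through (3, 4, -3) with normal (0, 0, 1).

The plane through P with normal n = (a, b, c) satisfies n·(r - P) = 0,
i.e. ax + by + cz = a·x₀ + b·y₀ + c·z₀.
d = 0·3 + 0·4 + 1·(-3)
  = 0 + 0 - 3
  = -3
Equation: z = -3

z = -3


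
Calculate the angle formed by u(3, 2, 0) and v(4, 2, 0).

u·v = 3·4 + 2·2 + 0·0 = 12 + 4 + 0 = 16
|u| = √(3² + 2² + 0²) = √13 ≈ 3.606
|v| = √(4² + 2² + 0²) = √20 ≈ 4.472
cos θ = (u·v)/(|u||v|) = 16/(3.606·4.472) ≈ 0.9923
θ = arccos(0.9923) ≈ 7.125°

7.125°


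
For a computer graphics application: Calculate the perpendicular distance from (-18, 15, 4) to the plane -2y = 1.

distance = |a·x₀ + b·y₀ + c·z₀ - d| / √(a² + b² + c²)
  = |0·(-18) + (-2)·15 + 0·4 - 1| / √(0² + (-2)² + 0²)
  = |0 - 30 + 0 - 1| / √(0 + 4 + 0)
  = |-31| / √4
  = 31 / 2
  ≈ 15.5

15.5


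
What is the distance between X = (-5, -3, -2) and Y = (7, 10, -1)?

d = √[(x₂-x₁)² + (y₂-y₁)² + (z₂-z₁)²]
  = √[12² + 13² + 1²]
  = √[144 + 169 + 1]
  = √314
  ≈ 17.72

17.72


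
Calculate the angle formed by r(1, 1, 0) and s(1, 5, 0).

r·s = 1·1 + 1·5 + 0·0 = 1 + 5 + 0 = 6
|r| = √(1² + 1² + 0²) = √2 ≈ 1.414
|s| = √(1² + 5² + 0²) = √26 ≈ 5.099
cos θ = (r·s)/(|r||s|) = 6/(1.414·5.099) ≈ 0.8321
θ = arccos(0.8321) ≈ 33.69°

33.69°


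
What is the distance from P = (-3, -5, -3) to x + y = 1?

distance = |a·x₀ + b·y₀ + c·z₀ - d| / √(a² + b² + c²)
  = |1·(-3) + 1·(-5) + 0·(-3) - 1| / √(1² + 1² + 0²)
  = |-3 - 5 + 0 - 1| / √(1 + 1 + 0)
  = |-9| / √2
  = 9 / 1.414
  ≈ 6.364

6.364


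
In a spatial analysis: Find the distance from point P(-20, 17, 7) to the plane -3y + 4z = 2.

distance = |a·x₀ + b·y₀ + c·z₀ - d| / √(a² + b² + c²)
  = |0·(-20) + (-3)·17 + 4·7 - 2| / √(0² + (-3)² + 4²)
  = |0 - 51 + 28 - 2| / √(0 + 9 + 16)
  = |-25| / √25
  = 25 / 5
  ≈ 5

5


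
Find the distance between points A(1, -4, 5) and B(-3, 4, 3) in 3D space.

d = √[(x₂-x₁)² + (y₂-y₁)² + (z₂-z₁)²]
  = √[(-4)² + 8² + (-2)²]
  = √[16 + 64 + 4]
  = √84
  ≈ 9.165

9.165


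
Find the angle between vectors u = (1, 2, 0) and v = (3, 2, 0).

u·v = 1·3 + 2·2 + 0·0 = 3 + 4 + 0 = 7
|u| = √(1² + 2² + 0²) = √5 ≈ 2.236
|v| = √(3² + 2² + 0²) = √13 ≈ 3.606
cos θ = (u·v)/(|u||v|) = 7/(2.236·3.606) ≈ 0.8682
θ = arccos(0.8682) ≈ 29.74°

29.74°


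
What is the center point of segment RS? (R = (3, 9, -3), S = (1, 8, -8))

M = ((x₁+x₂)/2, (y₁+y₂)/2, (z₁+z₂)/2)
  = ((3 + 1)/2, (9 + 8)/2, (-3 - 8)/2)
  = (4/2, 17/2, -11/2)
  = (2, 8.5, -5.5)

(2, 8.5, -5.5)


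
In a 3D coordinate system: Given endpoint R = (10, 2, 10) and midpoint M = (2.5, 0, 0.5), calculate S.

S = 2M - R
  = (2·2.5 - 10, 2·0 - 2, 2·0.5 - 10)
  = (5 - 10, 0 - 2, 1 - 10)
  = (-5, -2, -9)

(-5, -2, -9)


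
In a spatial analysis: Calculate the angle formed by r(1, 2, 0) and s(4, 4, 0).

r·s = 1·4 + 2·4 + 0·0 = 4 + 8 + 0 = 12
|r| = √(1² + 2² + 0²) = √5 ≈ 2.236
|s| = √(4² + 4² + 0²) = √32 ≈ 5.657
cos θ = (r·s)/(|r||s|) = 12/(2.236·5.657) ≈ 0.9487
θ = arccos(0.9487) ≈ 18.43°

18.43°


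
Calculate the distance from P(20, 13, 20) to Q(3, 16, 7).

d = √[(x₂-x₁)² + (y₂-y₁)² + (z₂-z₁)²]
  = √[(-17)² + 3² + (-13)²]
  = √[289 + 9 + 169]
  = √467
  ≈ 21.61

21.61


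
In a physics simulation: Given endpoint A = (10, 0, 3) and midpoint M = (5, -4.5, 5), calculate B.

B = 2M - A
  = (2·5 - 10, 2·(-4.5) - 0, 2·5 - 3)
  = (10 - 10, -9 + 0, 10 - 3)
  = (0, -9, 7)

(0, -9, 7)


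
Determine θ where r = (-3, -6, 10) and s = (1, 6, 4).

r·s = (-3)·1 + (-6)·6 + 10·4 = -3 - 36 + 40 = 1
|r| = √((-3)² + (-6)² + 10²) = √145 ≈ 12.04
|s| = √(1² + 6² + 4²) = √53 ≈ 7.28
cos θ = (r·s)/(|r||s|) = 1/(12.04·7.28) ≈ 0.01141
θ = arccos(0.01141) ≈ 89.35°

89.35°


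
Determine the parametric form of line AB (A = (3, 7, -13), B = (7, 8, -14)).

Direction vector d = B - A = (7 - 3, 8 - 7, -14 + 13) = (4, 1, -1)
Parametric form r = A + t·d:
x = 3 + 4t, y = 7 + t, z = -13 - t

x = 3 + 4t, y = 7 + t, z = -13 - t


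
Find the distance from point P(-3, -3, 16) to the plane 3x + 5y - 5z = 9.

distance = |a·x₀ + b·y₀ + c·z₀ - d| / √(a² + b² + c²)
  = |3·(-3) + 5·(-3) + (-5)·16 - 9| / √(3² + 5² + (-5)²)
  = |-9 - 15 - 80 - 9| / √(9 + 25 + 25)
  = |-113| / √59
  = 113 / 7.681
  ≈ 14.71

14.71


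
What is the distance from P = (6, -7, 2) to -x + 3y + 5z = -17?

distance = |a·x₀ + b·y₀ + c·z₀ - d| / √(a² + b² + c²)
  = |(-1)·6 + 3·(-7) + 5·2 - (-17)| / √((-1)² + 3² + 5²)
  = |-6 - 21 + 10 + 17| / √(1 + 9 + 25)
  = |0| / √35
  = 0 / 5.916
  ≈ 0

0


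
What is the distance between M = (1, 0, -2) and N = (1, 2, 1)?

d = √[(x₂-x₁)² + (y₂-y₁)² + (z₂-z₁)²]
  = √[0² + 2² + 3²]
  = √[0 + 4 + 9]
  = √13
  ≈ 3.606

3.606


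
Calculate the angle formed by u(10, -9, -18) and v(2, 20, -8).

u·v = 10·2 + (-9)·20 + (-18)·(-8) = 20 - 180 + 144 = -16
|u| = √(10² + (-9)² + (-18)²) = √505 ≈ 22.47
|v| = √(2² + 20² + (-8)²) = √468 ≈ 21.63
cos θ = (u·v)/(|u||v|) = -16/(22.47·21.63) ≈ -0.03291
θ = arccos(-0.03291) ≈ 91.89°

91.89°


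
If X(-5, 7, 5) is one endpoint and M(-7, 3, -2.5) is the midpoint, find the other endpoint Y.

Y = 2M - X
  = (2·(-7) - (-5), 2·3 - 7, 2·(-2.5) - 5)
  = (-14 + 5, 6 - 7, -5 - 5)
  = (-9, -1, -10)

(-9, -1, -10)


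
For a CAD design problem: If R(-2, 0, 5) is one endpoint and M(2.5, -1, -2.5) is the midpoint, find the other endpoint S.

S = 2M - R
  = (2·2.5 - (-2), 2·(-1) - 0, 2·(-2.5) - 5)
  = (5 + 2, -2 + 0, -5 - 5)
  = (7, -2, -10)

(7, -2, -10)


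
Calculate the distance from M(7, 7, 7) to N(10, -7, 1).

d = √[(x₂-x₁)² + (y₂-y₁)² + (z₂-z₁)²]
  = √[3² + (-14)² + (-6)²]
  = √[9 + 196 + 36]
  = √241
  ≈ 15.52

15.52


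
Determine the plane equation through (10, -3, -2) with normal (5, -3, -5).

The plane through P with normal n = (a, b, c) satisfies n·(r - P) = 0,
i.e. ax + by + cz = a·x₀ + b·y₀ + c·z₀.
d = 5·10 + (-3)·(-3) + (-5)·(-2)
  = 50 + 9 + 10
  = 69
Equation: 5x - 3y - 5z = 69

5x - 3y - 5z = 69


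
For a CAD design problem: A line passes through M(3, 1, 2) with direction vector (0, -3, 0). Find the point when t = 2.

P(t) = M + t·d
  = (3 + 0·2, 1 + (-3)·2, 2 + 0·2)
  = (3 + 0, 1 - 6, 2 + 0)
  = (3, -5, 2)

(3, -5, 2)


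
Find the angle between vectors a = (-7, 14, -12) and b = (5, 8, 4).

a·b = (-7)·5 + 14·8 + (-12)·4 = -35 + 112 - 48 = 29
|a| = √((-7)² + 14² + (-12)²) = √389 ≈ 19.72
|b| = √(5² + 8² + 4²) = √105 ≈ 10.25
cos θ = (a·b)/(|a||b|) = 29/(19.72·10.25) ≈ 0.1435
θ = arccos(0.1435) ≈ 81.75°

81.75°


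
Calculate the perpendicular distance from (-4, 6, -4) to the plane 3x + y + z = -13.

distance = |a·x₀ + b·y₀ + c·z₀ - d| / √(a² + b² + c²)
  = |3·(-4) + 1·6 + 1·(-4) - (-13)| / √(3² + 1² + 1²)
  = |-12 + 6 - 4 + 13| / √(9 + 1 + 1)
  = |3| / √11
  = 3 / 3.317
  ≈ 0.9045

0.9045


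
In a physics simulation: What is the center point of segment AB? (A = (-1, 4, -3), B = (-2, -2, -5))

M = ((x₁+x₂)/2, (y₁+y₂)/2, (z₁+z₂)/2)
  = ((-1 - 2)/2, (4 - 2)/2, (-3 - 5)/2)
  = (-3/2, 2/2, -8/2)
  = (-1.5, 1, -4)

(-1.5, 1, -4)


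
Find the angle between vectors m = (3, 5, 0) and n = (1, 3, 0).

m·n = 3·1 + 5·3 + 0·0 = 3 + 15 + 0 = 18
|m| = √(3² + 5² + 0²) = √34 ≈ 5.831
|n| = √(1² + 3² + 0²) = √10 ≈ 3.162
cos θ = (m·n)/(|m||n|) = 18/(5.831·3.162) ≈ 0.9762
θ = arccos(0.9762) ≈ 12.53°

12.53°


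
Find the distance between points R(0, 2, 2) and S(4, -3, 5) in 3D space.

d = √[(x₂-x₁)² + (y₂-y₁)² + (z₂-z₁)²]
  = √[4² + (-5)² + 3²]
  = √[16 + 25 + 9]
  = √50
  ≈ 7.071

7.071
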